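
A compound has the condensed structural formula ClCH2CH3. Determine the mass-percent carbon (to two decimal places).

Atom tally by fragment:
  ClCH2 → C:1 H:2 Cl:1
  CH3 → C:1 H:3
Element totals:
  C: 2
  H: 5
  Cl: 1
Molecular formula: C2H5Cl.
Molar mass = 64.512 g/mol.
Mass from C: 2 × 12.011 = 24.022 g/mol.
%C = 24.022 / 64.512 × 100 = 37.24%.

37.24%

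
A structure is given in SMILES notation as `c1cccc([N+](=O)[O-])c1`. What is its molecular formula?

Atom tally by fragment:
  benzene ring core → C:6 H:6
  (− 1 ring H displaced by substituents)
  + NO2 → N:1 O:2
Element totals:
  C: 6
  H: 5
  N: 1
  O: 2

C6H5NO2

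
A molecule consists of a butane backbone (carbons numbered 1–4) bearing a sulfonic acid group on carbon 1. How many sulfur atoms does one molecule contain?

1

Atom tally by fragment:
  HO3SCH2 → C:1 H:3 S:1 O:3
  CH2 → C:1 H:2
  CH2 → C:1 H:2
  CH3 → C:1 H:3
Element totals:
  C: 4
  H: 10
  O: 3
  S: 1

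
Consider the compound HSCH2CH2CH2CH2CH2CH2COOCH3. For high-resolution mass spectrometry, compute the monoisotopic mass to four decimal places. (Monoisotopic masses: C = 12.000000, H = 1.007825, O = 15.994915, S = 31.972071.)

Atom tally by fragment:
  HSCH2 → C:1 H:3 S:1
  CH2 → C:1 H:2
  CH2 → C:1 H:2
  CH2 → C:1 H:2
  CH2 → C:1 H:2
  CH2COOCH3 → C:3 H:5 O:2
Element totals:
  C: 8
  H: 16
  O: 2
  S: 1
Molecular formula: C8H16O2S.
  M = 8(12.0) + 16(1.007825) + 2(15.994915) + 31.972071
    = 96.000000 + 16.125200 + 31.989830 + 31.972071 = 176.087101

176.0871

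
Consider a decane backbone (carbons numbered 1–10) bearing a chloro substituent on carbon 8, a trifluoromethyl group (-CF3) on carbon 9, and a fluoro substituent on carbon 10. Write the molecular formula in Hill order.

C11H19ClF4

Atom tally by fragment:
  CH3 → C:1 H:3
  CH2 → C:1 H:2
  CH2 → C:1 H:2
  CH2 → C:1 H:2
  CH2 → C:1 H:2
  CH2 → C:1 H:2
  CH2 → C:1 H:2
  CH(Cl) → C:1 H:1 Cl:1
  CH(CF3) → C:2 H:1 F:3
  CH2F → C:1 H:2 F:1
Element totals:
  C: 11
  H: 19
  Cl: 1
  F: 4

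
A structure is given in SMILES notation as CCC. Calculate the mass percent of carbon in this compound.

Atom tally by fragment:
  CH3 → C:1 H:3
  CH2 → C:1 H:2
  CH3 → C:1 H:3
Element totals:
  C: 3
  H: 8
Molecular formula: C3H8.
Molar mass = 44.097 g/mol.
Mass from C: 3 × 12.011 = 36.033 g/mol.
%C = 36.033 / 44.097 × 100 = 81.71%.

81.71%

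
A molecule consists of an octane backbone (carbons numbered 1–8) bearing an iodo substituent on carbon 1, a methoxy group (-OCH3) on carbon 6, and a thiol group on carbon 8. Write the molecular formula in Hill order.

Atom tally by fragment:
  ICH2 → C:1 H:2 I:1
  CH2 → C:1 H:2
  CH2 → C:1 H:2
  CH2 → C:1 H:2
  CH2 → C:1 H:2
  CH(OCH3) → C:2 H:4 O:1
  CH2 → C:1 H:2
  CH2SH → C:1 H:3 S:1
Element totals:
  C: 9
  H: 19
  I: 1
  O: 1
  S: 1

C9H19IOS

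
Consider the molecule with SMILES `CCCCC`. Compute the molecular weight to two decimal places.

72.15 g/mol

Atom tally by fragment:
  CH3 → C:1 H:3
  CH2 → C:1 H:2
  CH2 → C:1 H:2
  CH2 → C:1 H:2
  CH3 → C:1 H:3
Element totals:
  C: 5
  H: 12
Molecular formula: C5H12.
  M = 5(12.011) + 12(1.008)
    = 60.055 + 12.096 = 72.151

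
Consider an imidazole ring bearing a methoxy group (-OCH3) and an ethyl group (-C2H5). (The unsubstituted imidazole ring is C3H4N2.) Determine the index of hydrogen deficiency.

Atom tally by fragment:
  imidazole ring core → C:3 H:4 N:2
  (− 2 ring H displaced by substituents)
  + OCH3 → C:1 H:3 O:1
  + C2H5 → C:2 H:5
Element totals:
  C: 6
  H: 10
  N: 2
  O: 1
Molecular formula: C6H10N2O.
DoU = (2C + 2 + N − H − X) / 2 = (2·6 + 2 + 2 − 10 − 0) / 2 = 3.

3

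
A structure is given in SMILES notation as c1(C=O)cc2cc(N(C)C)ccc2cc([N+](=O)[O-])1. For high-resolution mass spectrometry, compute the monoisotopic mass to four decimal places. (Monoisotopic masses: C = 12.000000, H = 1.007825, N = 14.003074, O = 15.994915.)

Atom tally by fragment:
  naphthalene ring system core → C:10 H:8
  (− 3 ring H displaced by substituents)
  + CHO → C:1 H:1 O:1
  + N(CH3)2 → N:1 C:2 H:6
  + NO2 → N:1 O:2
Element totals:
  C: 13
  H: 12
  N: 2
  O: 3
Molecular formula: C13H12N2O3.
  M = 13(12.0) + 12(1.007825) + 2(14.003074) + 3(15.994915)
    = 156.000000 + 12.093900 + 28.006148 + 47.984745 = 244.084793

244.0848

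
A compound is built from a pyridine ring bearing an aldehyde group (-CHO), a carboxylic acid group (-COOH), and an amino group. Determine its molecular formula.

C7H6N2O3

Atom tally by fragment:
  pyridine ring core → C:5 H:5 N:1
  (− 3 ring H displaced by substituents)
  + CHO → C:1 H:1 O:1
  + COOH → C:1 H:1 O:2
  + NH2 → N:1 H:2
Element totals:
  C: 7
  H: 6
  N: 2
  O: 3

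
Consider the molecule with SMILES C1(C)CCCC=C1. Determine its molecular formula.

C7H12

Atom tally by fragment:
  cyclohexene ring core → C:6 H:10
  (− 1 ring H displaced by substituents)
  + CH3 → C:1 H:3
Element totals:
  C: 7
  H: 12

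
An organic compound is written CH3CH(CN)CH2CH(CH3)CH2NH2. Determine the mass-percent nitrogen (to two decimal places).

Element totals:
  C: 7
  H: 14
  N: 2
Molecular formula: C7H14N2.
Molar mass = 126.203 g/mol.
Mass from N: 2 × 14.007 = 28.014 g/mol.
%N = 28.014 / 126.203 × 100 = 22.20%.

22.20%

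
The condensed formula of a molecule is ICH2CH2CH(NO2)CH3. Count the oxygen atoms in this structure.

2

Atom tally by fragment:
  ICH2 → C:1 H:2 I:1
  CH2 → C:1 H:2
  CH(NO2) → C:1 H:1 N:1 O:2
  CH3 → C:1 H:3
Element totals:
  C: 4
  H: 8
  I: 1
  N: 1
  O: 2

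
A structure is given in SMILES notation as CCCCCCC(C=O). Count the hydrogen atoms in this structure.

Atom tally by fragment:
  CH3 → C:1 H:3
  CH2 → C:1 H:2
  CH2 → C:1 H:2
  CH2 → C:1 H:2
  CH2 → C:1 H:2
  CH2 → C:1 H:2
  CH2CHO → C:2 H:3 O:1
Element totals:
  C: 8
  H: 16
  O: 1

16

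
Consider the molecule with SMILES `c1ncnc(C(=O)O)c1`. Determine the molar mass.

124.10 g/mol

Atom tally by fragment:
  pyrimidine ring core → C:4 H:4 N:2
  (− 1 ring H displaced by substituents)
  + COOH → C:1 H:1 O:2
Element totals:
  C: 5
  H: 4
  N: 2
  O: 2
Molecular formula: C5H4N2O2.
  M = 5(12.011) + 4(1.008) + 2(14.007) + 2(15.999)
    = 60.055 + 4.032 + 28.014 + 31.998 = 124.099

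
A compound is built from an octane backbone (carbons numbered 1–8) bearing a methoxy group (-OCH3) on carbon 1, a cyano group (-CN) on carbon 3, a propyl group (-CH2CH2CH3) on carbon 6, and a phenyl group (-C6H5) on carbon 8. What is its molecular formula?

C19H29NO

Atom tally by fragment:
  CH3OCH2 → C:2 H:5 O:1
  CH2 → C:1 H:2
  CH(CN) → C:2 H:1 N:1
  CH2 → C:1 H:2
  CH2 → C:1 H:2
  CH(CH2CH2CH3) → C:4 H:8
  CH2 → C:1 H:2
  CH2C6H5 → C:7 H:7
Element totals:
  C: 19
  H: 29
  N: 1
  O: 1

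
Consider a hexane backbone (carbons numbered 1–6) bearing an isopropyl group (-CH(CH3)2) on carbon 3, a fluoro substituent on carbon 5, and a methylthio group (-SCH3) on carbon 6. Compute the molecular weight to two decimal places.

192.34 g/mol

Atom tally by fragment:
  CH3 → C:1 H:3
  CH2 → C:1 H:2
  CH(CH(CH3)2) → C:4 H:8
  CH2 → C:1 H:2
  CH(F) → C:1 H:1 F:1
  CH2SCH3 → C:2 H:5 S:1
Element totals:
  C: 10
  H: 21
  F: 1
  S: 1
Molecular formula: C10H21FS.
  M = 10(12.011) + 21(1.008) + 18.998 + 32.06
    = 120.110 + 21.168 + 18.998 + 32.060 = 192.336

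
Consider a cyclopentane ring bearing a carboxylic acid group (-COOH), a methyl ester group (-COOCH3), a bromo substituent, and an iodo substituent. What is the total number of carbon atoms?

Atom tally by fragment:
  cyclopentane ring core → C:5 H:10
  (− 4 ring H displaced by substituents)
  + COOH → C:1 H:1 O:2
  + COOCH3 → C:2 H:3 O:2
  + Br → Br:1
  + I → I:1
Element totals:
  C: 8
  H: 10
  Br: 1
  I: 1
  O: 4

8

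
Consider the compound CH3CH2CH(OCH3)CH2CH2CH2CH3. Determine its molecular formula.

Atom tally by fragment:
  CH3 → C:1 H:3
  CH2 → C:1 H:2
  CH(OCH3) → C:2 H:4 O:1
  CH2 → C:1 H:2
  CH2 → C:1 H:2
  CH2 → C:1 H:2
  CH3 → C:1 H:3
Element totals:
  C: 8
  H: 18
  O: 1

C8H18O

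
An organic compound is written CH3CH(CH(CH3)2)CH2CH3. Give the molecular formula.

C7H16

Element totals:
  C: 7
  H: 16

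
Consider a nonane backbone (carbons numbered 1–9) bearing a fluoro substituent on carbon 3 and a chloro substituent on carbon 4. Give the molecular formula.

C9H18ClF

Atom tally by fragment:
  CH3 → C:1 H:3
  CH2 → C:1 H:2
  CH(F) → C:1 H:1 F:1
  CH(Cl) → C:1 H:1 Cl:1
  CH2 → C:1 H:2
  CH2 → C:1 H:2
  CH2 → C:1 H:2
  CH2 → C:1 H:2
  CH3 → C:1 H:3
Element totals:
  C: 9
  H: 18
  Cl: 1
  F: 1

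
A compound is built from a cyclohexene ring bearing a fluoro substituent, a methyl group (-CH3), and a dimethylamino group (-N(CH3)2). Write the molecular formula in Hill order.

Atom tally by fragment:
  cyclohexene ring core → C:6 H:10
  (− 3 ring H displaced by substituents)
  + F → F:1
  + CH3 → C:1 H:3
  + N(CH3)2 → N:1 C:2 H:6
Element totals:
  C: 9
  H: 16
  F: 1
  N: 1

C9H16FN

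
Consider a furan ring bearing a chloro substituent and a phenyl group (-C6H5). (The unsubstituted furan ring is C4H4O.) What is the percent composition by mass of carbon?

67.25%

Atom tally by fragment:
  furan ring core → C:4 H:4 O:1
  (− 2 ring H displaced by substituents)
  + Cl → Cl:1
  + C6H5 → C:6 H:5
Element totals:
  C: 10
  H: 7
  Cl: 1
  O: 1
Molecular formula: C10H7ClO.
Molar mass = 178.615 g/mol.
Mass from C: 10 × 12.011 = 120.110 g/mol.
%C = 120.110 / 178.615 × 100 = 67.25%.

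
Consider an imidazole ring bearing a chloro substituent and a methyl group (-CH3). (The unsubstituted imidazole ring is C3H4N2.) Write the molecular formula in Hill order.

C4H5ClN2

Atom tally by fragment:
  imidazole ring core → C:3 H:4 N:2
  (− 2 ring H displaced by substituents)
  + Cl → Cl:1
  + CH3 → C:1 H:3
Element totals:
  C: 4
  H: 5
  Cl: 1
  N: 2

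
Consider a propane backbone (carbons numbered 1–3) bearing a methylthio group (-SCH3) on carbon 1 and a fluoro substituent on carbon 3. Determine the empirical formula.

C4H9FS

Atom tally by fragment:
  CH3SCH2 → C:2 H:5 S:1
  CH2 → C:1 H:2
  CH2F → C:1 H:2 F:1
Element totals:
  C: 4
  H: 9
  F: 1
  S: 1
Molecular formula: C4H9FS.
gcd of subscripts (4, 1, 9, 1) = 1, so the empirical formula equals the molecular formula.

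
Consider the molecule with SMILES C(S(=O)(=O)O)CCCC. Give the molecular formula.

C5H12O3S

Atom tally by fragment:
  HO3SCH2 → C:1 H:3 S:1 O:3
  CH2 → C:1 H:2
  CH2 → C:1 H:2
  CH2 → C:1 H:2
  CH3 → C:1 H:3
Element totals:
  C: 5
  H: 12
  O: 3
  S: 1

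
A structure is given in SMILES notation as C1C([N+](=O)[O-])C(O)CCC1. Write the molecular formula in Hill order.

C6H11NO3

Atom tally by fragment:
  cyclohexane ring core → C:6 H:12
  (− 2 ring H displaced by substituents)
  + NO2 → N:1 O:2
  + OH → O:1 H:1
Element totals:
  C: 6
  H: 11
  N: 1
  O: 3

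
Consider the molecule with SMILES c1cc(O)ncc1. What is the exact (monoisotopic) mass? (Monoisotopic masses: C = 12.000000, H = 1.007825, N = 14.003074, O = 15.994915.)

Atom tally by fragment:
  pyridine ring core → C:5 H:5 N:1
  (− 1 ring H displaced by substituents)
  + OH → O:1 H:1
Element totals:
  C: 5
  H: 5
  N: 1
  O: 1
Molecular formula: C5H5NO.
  M = 5(12.0) + 5(1.007825) + 14.003074 + 15.994915
    = 60.000000 + 5.039125 + 14.003074 + 15.994915 = 95.037114

95.0371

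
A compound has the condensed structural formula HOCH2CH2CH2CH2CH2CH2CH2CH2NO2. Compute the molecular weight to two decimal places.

Element totals:
  C: 8
  H: 17
  N: 1
  O: 3
Molecular formula: C8H17NO3.
  M = 8(12.011) + 17(1.008) + 14.007 + 3(15.999)
    = 96.088 + 17.136 + 14.007 + 47.997 = 175.228

175.23 g/mol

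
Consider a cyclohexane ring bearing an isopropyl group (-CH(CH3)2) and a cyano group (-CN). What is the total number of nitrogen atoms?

Atom tally by fragment:
  cyclohexane ring core → C:6 H:12
  (− 2 ring H displaced by substituents)
  + CH(CH3)2 → C:3 H:7
  + CN → C:1 N:1
Element totals:
  C: 10
  H: 17
  N: 1

1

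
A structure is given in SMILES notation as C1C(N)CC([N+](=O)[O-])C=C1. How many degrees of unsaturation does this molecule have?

3

Atom tally by fragment:
  cyclohexene ring core → C:6 H:10
  (− 2 ring H displaced by substituents)
  + NH2 → N:1 H:2
  + NO2 → N:1 O:2
Element totals:
  C: 6
  H: 10
  N: 2
  O: 2
Molecular formula: C6H10N2O2.
DoU = (2C + 2 + N − H − X) / 2 = (2·6 + 2 + 2 − 10 − 0) / 2 = 3.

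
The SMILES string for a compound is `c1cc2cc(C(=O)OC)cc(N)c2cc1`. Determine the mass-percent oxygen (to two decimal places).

15.90%

Atom tally by fragment:
  naphthalene ring system core → C:10 H:8
  (− 2 ring H displaced by substituents)
  + COOCH3 → C:2 H:3 O:2
  + NH2 → N:1 H:2
Element totals:
  C: 12
  H: 11
  N: 1
  O: 2
Molecular formula: C12H11NO2.
Molar mass = 201.225 g/mol.
Mass from O: 2 × 15.999 = 31.998 g/mol.
%O = 31.998 / 201.225 × 100 = 15.90%.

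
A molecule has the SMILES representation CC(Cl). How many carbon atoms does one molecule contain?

Atom tally by fragment:
  CH3 → C:1 H:3
  CH2Cl → C:1 H:2 Cl:1
Element totals:
  C: 2
  H: 5
  Cl: 1

2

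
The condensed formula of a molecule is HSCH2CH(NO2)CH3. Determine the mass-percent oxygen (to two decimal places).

Atom tally by fragment:
  HSCH2 → C:1 H:3 S:1
  CH(NO2) → C:1 H:1 N:1 O:2
  CH3 → C:1 H:3
Element totals:
  C: 3
  H: 7
  N: 1
  O: 2
  S: 1
Molecular formula: C3H7NO2S.
Molar mass = 121.154 g/mol.
Mass from O: 2 × 15.999 = 31.998 g/mol.
%O = 31.998 / 121.154 × 100 = 26.41%.

26.41%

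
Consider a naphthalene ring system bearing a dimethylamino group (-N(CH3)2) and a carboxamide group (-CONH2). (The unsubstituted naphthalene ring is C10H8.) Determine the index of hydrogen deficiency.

8

Atom tally by fragment:
  naphthalene ring system core → C:10 H:8
  (− 2 ring H displaced by substituents)
  + N(CH3)2 → N:1 C:2 H:6
  + CONH2 → C:1 H:2 O:1 N:1
Element totals:
  C: 13
  H: 14
  N: 2
  O: 1
Molecular formula: C13H14N2O.
DoU = (2C + 2 + N − H − X) / 2 = (2·13 + 2 + 2 − 14 − 0) / 2 = 8.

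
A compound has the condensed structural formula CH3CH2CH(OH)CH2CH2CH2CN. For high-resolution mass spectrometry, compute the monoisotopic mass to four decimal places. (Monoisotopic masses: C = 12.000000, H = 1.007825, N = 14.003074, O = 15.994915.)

Element totals:
  C: 7
  H: 13
  N: 1
  O: 1
Molecular formula: C7H13NO.
  M = 7(12.0) + 13(1.007825) + 14.003074 + 15.994915
    = 84.000000 + 13.101725 + 14.003074 + 15.994915 = 127.099714

127.0997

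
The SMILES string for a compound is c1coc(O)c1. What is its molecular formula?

C4H4O2

Atom tally by fragment:
  furan ring core → C:4 H:4 O:1
  (− 1 ring H displaced by substituents)
  + OH → O:1 H:1
Element totals:
  C: 4
  H: 4
  O: 2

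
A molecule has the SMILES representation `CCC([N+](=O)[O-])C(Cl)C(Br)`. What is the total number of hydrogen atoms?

Atom tally by fragment:
  CH3 → C:1 H:3
  CH2 → C:1 H:2
  CH(NO2) → C:1 H:1 N:1 O:2
  CH(Cl) → C:1 H:1 Cl:1
  CH2Br → C:1 H:2 Br:1
Element totals:
  C: 5
  H: 9
  Br: 1
  Cl: 1
  N: 1
  O: 2

9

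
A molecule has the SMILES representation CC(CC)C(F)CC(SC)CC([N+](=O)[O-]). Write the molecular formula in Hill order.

Atom tally by fragment:
  CH3 → C:1 H:3
  CH(C2H5) → C:3 H:6
  CH(F) → C:1 H:1 F:1
  CH2 → C:1 H:2
  CH(SCH3) → C:2 H:4 S:1
  CH2 → C:1 H:2
  CH2NO2 → C:1 H:2 N:1 O:2
Element totals:
  C: 10
  H: 20
  F: 1
  N: 1
  O: 2
  S: 1

C10H20FNO2S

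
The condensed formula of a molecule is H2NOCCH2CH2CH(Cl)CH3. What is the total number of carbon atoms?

Atom tally by fragment:
  H2NOCCH2 → C:2 H:4 O:1 N:1
  CH2 → C:1 H:2
  CH(Cl) → C:1 H:1 Cl:1
  CH3 → C:1 H:3
Element totals:
  C: 5
  H: 10
  Cl: 1
  N: 1
  O: 1

5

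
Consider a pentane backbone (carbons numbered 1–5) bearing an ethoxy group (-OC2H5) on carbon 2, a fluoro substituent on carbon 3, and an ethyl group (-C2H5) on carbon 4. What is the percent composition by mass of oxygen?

9.86%

Atom tally by fragment:
  CH3 → C:1 H:3
  CH(OC2H5) → C:3 H:6 O:1
  CH(F) → C:1 H:1 F:1
  CH(C2H5) → C:3 H:6
  CH3 → C:1 H:3
Element totals:
  C: 9
  H: 19
  F: 1
  O: 1
Molecular formula: C9H19FO.
Molar mass = 162.248 g/mol.
Mass from O: 1 × 15.999 = 15.999 g/mol.
%O = 15.999 / 162.248 × 100 = 9.86%.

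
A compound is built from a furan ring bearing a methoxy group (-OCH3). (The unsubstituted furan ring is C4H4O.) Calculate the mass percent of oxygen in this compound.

Atom tally by fragment:
  furan ring core → C:4 H:4 O:1
  (− 1 ring H displaced by substituents)
  + OCH3 → C:1 H:3 O:1
Element totals:
  C: 5
  H: 6
  O: 2
Molecular formula: C5H6O2.
Molar mass = 98.101 g/mol.
Mass from O: 2 × 15.999 = 31.998 g/mol.
%O = 31.998 / 98.101 × 100 = 32.62%.

32.62%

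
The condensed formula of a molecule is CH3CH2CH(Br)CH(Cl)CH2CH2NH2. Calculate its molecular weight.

Atom tally by fragment:
  CH3 → C:1 H:3
  CH2 → C:1 H:2
  CH(Br) → C:1 H:1 Br:1
  CH(Cl) → C:1 H:1 Cl:1
  CH2 → C:1 H:2
  CH2NH2 → C:1 H:4 N:1
Element totals:
  C: 6
  H: 13
  Br: 1
  Cl: 1
  N: 1
Molecular formula: C6H13BrClN.
  M = 6(12.011) + 13(1.008) + 79.904 + 35.45 + 14.007
    = 72.066 + 13.104 + 79.904 + 35.450 + 14.007 = 214.531

214.53 g/mol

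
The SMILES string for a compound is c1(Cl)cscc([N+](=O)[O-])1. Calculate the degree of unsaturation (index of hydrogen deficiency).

Atom tally by fragment:
  thiophene ring core → C:4 H:4 S:1
  (− 2 ring H displaced by substituents)
  + Cl → Cl:1
  + NO2 → N:1 O:2
Element totals:
  C: 4
  H: 2
  Cl: 1
  N: 1
  O: 2
  S: 1
Molecular formula: C4H2ClNO2S.
DoU = (2C + 2 + N − H − X) / 2 = (2·4 + 2 + 1 − 2 − 1) / 2 = 4.

4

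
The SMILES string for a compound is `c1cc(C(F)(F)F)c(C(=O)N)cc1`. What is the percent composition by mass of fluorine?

Atom tally by fragment:
  benzene ring core → C:6 H:6
  (− 2 ring H displaced by substituents)
  + CF3 → C:1 F:3
  + CONH2 → C:1 H:2 O:1 N:1
Element totals:
  C: 8
  H: 6
  F: 3
  N: 1
  O: 1
Molecular formula: C8H6F3NO.
Molar mass = 189.136 g/mol.
Mass from F: 3 × 18.998 = 56.994 g/mol.
%F = 56.994 / 189.136 × 100 = 30.13%.

30.13%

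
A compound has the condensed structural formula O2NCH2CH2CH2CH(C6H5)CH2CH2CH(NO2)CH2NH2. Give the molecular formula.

C14H21N3O4

Element totals:
  C: 14
  H: 21
  N: 3
  O: 4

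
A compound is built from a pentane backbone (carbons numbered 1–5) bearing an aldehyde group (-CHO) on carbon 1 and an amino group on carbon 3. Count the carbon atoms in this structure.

Atom tally by fragment:
  OHCCH2 → C:2 H:3 O:1
  CH2 → C:1 H:2
  CH(NH2) → C:1 H:3 N:1
  CH2 → C:1 H:2
  CH3 → C:1 H:3
Element totals:
  C: 6
  H: 13
  N: 1
  O: 1

6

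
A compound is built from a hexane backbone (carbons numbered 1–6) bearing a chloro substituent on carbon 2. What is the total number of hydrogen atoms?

Atom tally by fragment:
  CH3 → C:1 H:3
  CH(Cl) → C:1 H:1 Cl:1
  CH2 → C:1 H:2
  CH2 → C:1 H:2
  CH2 → C:1 H:2
  CH3 → C:1 H:3
Element totals:
  C: 6
  H: 13
  Cl: 1

13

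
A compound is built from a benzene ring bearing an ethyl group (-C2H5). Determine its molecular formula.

C8H10

Atom tally by fragment:
  benzene ring core → C:6 H:6
  (− 1 ring H displaced by substituents)
  + C2H5 → C:2 H:5
Element totals:
  C: 8
  H: 10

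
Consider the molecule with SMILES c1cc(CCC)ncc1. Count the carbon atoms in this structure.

Atom tally by fragment:
  pyridine ring core → C:5 H:5 N:1
  (− 1 ring H displaced by substituents)
  + CH2CH2CH3 → C:3 H:7
Element totals:
  C: 8
  H: 11
  N: 1

8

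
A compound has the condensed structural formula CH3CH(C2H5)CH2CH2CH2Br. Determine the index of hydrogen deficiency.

Element totals:
  C: 7
  H: 15
  Br: 1
Molecular formula: C7H15Br.
DoU = (2C + 2 + N − H − X) / 2 = (2·7 + 2 + 0 − 15 − 1) / 2 = 0.

0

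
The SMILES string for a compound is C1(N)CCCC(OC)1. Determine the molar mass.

Atom tally by fragment:
  cyclopentane ring core → C:5 H:10
  (− 2 ring H displaced by substituents)
  + NH2 → N:1 H:2
  + OCH3 → C:1 H:3 O:1
Element totals:
  C: 6
  H: 13
  N: 1
  O: 1
Molecular formula: C6H13NO.
  M = 6(12.011) + 13(1.008) + 14.007 + 15.999
    = 72.066 + 13.104 + 14.007 + 15.999 = 115.176

115.18 g/mol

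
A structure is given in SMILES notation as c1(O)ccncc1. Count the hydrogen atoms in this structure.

5

Atom tally by fragment:
  pyridine ring core → C:5 H:5 N:1
  (− 1 ring H displaced by substituents)
  + OH → O:1 H:1
Element totals:
  C: 5
  H: 5
  N: 1
  O: 1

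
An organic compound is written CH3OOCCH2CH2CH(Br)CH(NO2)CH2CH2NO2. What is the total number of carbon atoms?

8

Atom tally by fragment:
  CH3OOCCH2 → C:3 H:5 O:2
  CH2 → C:1 H:2
  CH(Br) → C:1 H:1 Br:1
  CH(NO2) → C:1 H:1 N:1 O:2
  CH2 → C:1 H:2
  CH2NO2 → C:1 H:2 N:1 O:2
Element totals:
  C: 8
  H: 13
  Br: 1
  N: 2
  O: 6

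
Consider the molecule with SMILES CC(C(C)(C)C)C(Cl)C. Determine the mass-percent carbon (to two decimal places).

64.63%

Atom tally by fragment:
  CH3 → C:1 H:3
  CH(C(CH3)3) → C:5 H:10
  CH(Cl) → C:1 H:1 Cl:1
  CH3 → C:1 H:3
Element totals:
  C: 8
  H: 17
  Cl: 1
Molecular formula: C8H17Cl.
Molar mass = 148.674 g/mol.
Mass from C: 8 × 12.011 = 96.088 g/mol.
%C = 96.088 / 148.674 × 100 = 64.63%.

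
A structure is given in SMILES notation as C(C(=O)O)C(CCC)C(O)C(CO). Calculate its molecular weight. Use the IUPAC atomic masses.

Atom tally by fragment:
  HOOCCH2 → C:2 H:3 O:2
  CH(CH2CH2CH3) → C:4 H:8
  CH(OH) → C:1 H:2 O:1
  CH2CH2OH → C:2 H:5 O:1
Element totals:
  C: 9
  H: 18
  O: 4
Molecular formula: C9H18O4.
  M = 9(12.011) + 18(1.008) + 4(15.999)
    = 108.099 + 18.144 + 63.996 = 190.239

190.24 g/mol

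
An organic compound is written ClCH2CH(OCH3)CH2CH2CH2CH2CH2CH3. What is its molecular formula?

C9H19ClO

Element totals:
  C: 9
  H: 19
  Cl: 1
  O: 1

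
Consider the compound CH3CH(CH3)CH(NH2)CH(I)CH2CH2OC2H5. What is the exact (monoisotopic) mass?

Element totals:
  C: 9
  H: 20
  I: 1
  N: 1
  O: 1
Molecular formula: C9H20INO.
  M = 9(12.0) + 20(1.007825) + 126.904472 + 14.003074 + 15.994915
    = 108.000000 + 20.156500 + 126.904472 + 14.003074 + 15.994915 = 285.058961

285.0590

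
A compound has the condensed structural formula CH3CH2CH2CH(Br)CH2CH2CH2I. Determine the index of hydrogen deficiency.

Element totals:
  C: 7
  H: 14
  Br: 1
  I: 1
Molecular formula: C7H14BrI.
DoU = (2C + 2 + N − H − X) / 2 = (2·7 + 2 + 0 − 14 − 2) / 2 = 0.

0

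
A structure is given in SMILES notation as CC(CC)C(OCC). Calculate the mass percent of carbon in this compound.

72.35%

Atom tally by fragment:
  CH3 → C:1 H:3
  CH(C2H5) → C:3 H:6
  CH2OC2H5 → C:3 H:7 O:1
Element totals:
  C: 7
  H: 16
  O: 1
Molecular formula: C7H16O.
Molar mass = 116.204 g/mol.
Mass from C: 7 × 12.011 = 84.077 g/mol.
%C = 84.077 / 116.204 × 100 = 72.35%.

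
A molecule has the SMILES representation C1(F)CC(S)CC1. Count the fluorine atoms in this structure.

1

Atom tally by fragment:
  cyclopentane ring core → C:5 H:10
  (− 2 ring H displaced by substituents)
  + F → F:1
  + SH → S:1 H:1
Element totals:
  C: 5
  H: 9
  F: 1
  S: 1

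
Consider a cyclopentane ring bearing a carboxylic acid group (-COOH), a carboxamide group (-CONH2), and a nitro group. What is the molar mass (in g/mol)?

202.17 g/mol

Atom tally by fragment:
  cyclopentane ring core → C:5 H:10
  (− 3 ring H displaced by substituents)
  + COOH → C:1 H:1 O:2
  + CONH2 → C:1 H:2 O:1 N:1
  + NO2 → N:1 O:2
Element totals:
  C: 7
  H: 10
  N: 2
  O: 5
Molecular formula: C7H10N2O5.
  M = 7(12.011) + 10(1.008) + 2(14.007) + 5(15.999)
    = 84.077 + 10.080 + 28.014 + 79.995 = 202.166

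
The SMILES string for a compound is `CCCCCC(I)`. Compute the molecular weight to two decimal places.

Atom tally by fragment:
  CH3 → C:1 H:3
  CH2 → C:1 H:2
  CH2 → C:1 H:2
  CH2 → C:1 H:2
  CH2 → C:1 H:2
  CH2I → C:1 H:2 I:1
Element totals:
  C: 6
  H: 13
  I: 1
Molecular formula: C6H13I.
  M = 6(12.011) + 13(1.008) + 126.904
    = 72.066 + 13.104 + 126.904 = 212.074

212.07 g/mol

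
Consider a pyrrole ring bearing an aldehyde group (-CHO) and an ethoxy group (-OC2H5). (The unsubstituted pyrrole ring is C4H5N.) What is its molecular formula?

C7H9NO2

Atom tally by fragment:
  pyrrole ring core → C:4 H:5 N:1
  (− 2 ring H displaced by substituents)
  + CHO → C:1 H:1 O:1
  + OC2H5 → C:2 H:5 O:1
Element totals:
  C: 7
  H: 9
  N: 1
  O: 2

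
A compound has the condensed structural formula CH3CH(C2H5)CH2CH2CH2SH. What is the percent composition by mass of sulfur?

Atom tally by fragment:
  CH3 → C:1 H:3
  CH(C2H5) → C:3 H:6
  CH2 → C:1 H:2
  CH2 → C:1 H:2
  CH2SH → C:1 H:3 S:1
Element totals:
  C: 7
  H: 16
  S: 1
Molecular formula: C7H16S.
Molar mass = 132.265 g/mol.
Mass from S: 1 × 32.06 = 32.060 g/mol.
%S = 32.060 / 132.265 × 100 = 24.24%.

24.24%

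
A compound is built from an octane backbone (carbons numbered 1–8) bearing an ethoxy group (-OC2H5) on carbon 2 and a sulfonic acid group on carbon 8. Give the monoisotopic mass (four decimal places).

238.1239

Atom tally by fragment:
  CH3 → C:1 H:3
  CH(OC2H5) → C:3 H:6 O:1
  CH2 → C:1 H:2
  CH2 → C:1 H:2
  CH2 → C:1 H:2
  CH2 → C:1 H:2
  CH2 → C:1 H:2
  CH2SO3H → C:1 H:3 S:1 O:3
Element totals:
  C: 10
  H: 22
  O: 4
  S: 1
Molecular formula: C10H22O4S.
  M = 10(12.0) + 22(1.007825) + 4(15.994915) + 31.972071
    = 120.000000 + 22.172150 + 63.979660 + 31.972071 = 238.123881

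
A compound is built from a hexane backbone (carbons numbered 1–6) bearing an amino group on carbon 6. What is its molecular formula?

C6H15N

Atom tally by fragment:
  CH3 → C:1 H:3
  CH2 → C:1 H:2
  CH2 → C:1 H:2
  CH2 → C:1 H:2
  CH2 → C:1 H:2
  CH2NH2 → C:1 H:4 N:1
Element totals:
  C: 6
  H: 15
  N: 1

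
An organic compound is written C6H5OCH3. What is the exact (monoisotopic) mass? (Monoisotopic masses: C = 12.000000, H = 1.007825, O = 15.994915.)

Element totals:
  C: 7
  H: 8
  O: 1
Molecular formula: C7H8O.
  M = 7(12.0) + 8(1.007825) + 15.994915
    = 84.000000 + 8.062600 + 15.994915 = 108.057515

108.0575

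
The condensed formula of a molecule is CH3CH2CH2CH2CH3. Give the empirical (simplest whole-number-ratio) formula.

Element totals:
  C: 5
  H: 12
Molecular formula: C5H12.
gcd of subscripts (5, 12) = 1, so the empirical formula equals the molecular formula.

C5H12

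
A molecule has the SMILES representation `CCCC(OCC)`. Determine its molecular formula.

Atom tally by fragment:
  CH3 → C:1 H:3
  CH2 → C:1 H:2
  CH2 → C:1 H:2
  CH2OC2H5 → C:3 H:7 O:1
Element totals:
  C: 6
  H: 14
  O: 1

C6H14O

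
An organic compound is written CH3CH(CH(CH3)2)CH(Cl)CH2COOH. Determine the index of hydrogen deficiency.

1

Atom tally by fragment:
  CH3 → C:1 H:3
  CH(CH(CH3)2) → C:4 H:8
  CH(Cl) → C:1 H:1 Cl:1
  CH2COOH → C:2 H:3 O:2
Element totals:
  C: 8
  H: 15
  Cl: 1
  O: 2
Molecular formula: C8H15ClO2.
DoU = (2C + 2 + N − H − X) / 2 = (2·8 + 2 + 0 − 15 − 1) / 2 = 1.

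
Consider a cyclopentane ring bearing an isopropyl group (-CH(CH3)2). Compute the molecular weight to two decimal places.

Atom tally by fragment:
  cyclopentane ring core → C:5 H:10
  (− 1 ring H displaced by substituents)
  + CH(CH3)2 → C:3 H:7
Element totals:
  C: 8
  H: 16
Molecular formula: C8H16.
  M = 8(12.011) + 16(1.008)
    = 96.088 + 16.128 = 112.216

112.22 g/mol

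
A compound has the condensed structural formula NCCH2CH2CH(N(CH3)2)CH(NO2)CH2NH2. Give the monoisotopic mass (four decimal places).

200.1273

Atom tally by fragment:
  NCCH2 → C:2 H:2 N:1
  CH2 → C:1 H:2
  CH(N(CH3)2) → C:3 H:7 N:1
  CH(NO2) → C:1 H:1 N:1 O:2
  CH2NH2 → C:1 H:4 N:1
Element totals:
  C: 8
  H: 16
  N: 4
  O: 2
Molecular formula: C8H16N4O2.
  M = 8(12.0) + 16(1.007825) + 4(14.003074) + 2(15.994915)
    = 96.000000 + 16.125200 + 56.012296 + 31.989830 = 200.127326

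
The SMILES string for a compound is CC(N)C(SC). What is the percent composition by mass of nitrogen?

Atom tally by fragment:
  CH3 → C:1 H:3
  CH(NH2) → C:1 H:3 N:1
  CH2SCH3 → C:2 H:5 S:1
Element totals:
  C: 4
  H: 11
  N: 1
  S: 1
Molecular formula: C4H11NS.
Molar mass = 105.199 g/mol.
Mass from N: 1 × 14.007 = 14.007 g/mol.
%N = 14.007 / 105.199 × 100 = 13.31%.

13.31%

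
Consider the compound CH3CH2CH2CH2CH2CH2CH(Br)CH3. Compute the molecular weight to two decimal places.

193.13 g/mol

Element totals:
  C: 8
  H: 17
  Br: 1
Molecular formula: C8H17Br.
  M = 8(12.011) + 17(1.008) + 79.904
    = 96.088 + 17.136 + 79.904 = 193.128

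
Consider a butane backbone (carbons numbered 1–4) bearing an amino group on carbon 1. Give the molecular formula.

C4H11N

Atom tally by fragment:
  H2NCH2 → C:1 H:4 N:1
  CH2 → C:1 H:2
  CH2 → C:1 H:2
  CH3 → C:1 H:3
Element totals:
  C: 4
  H: 11
  N: 1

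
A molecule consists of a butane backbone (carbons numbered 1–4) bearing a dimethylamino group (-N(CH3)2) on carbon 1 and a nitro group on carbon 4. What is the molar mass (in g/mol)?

146.19 g/mol

Atom tally by fragment:
  (CH3)2NCH2 → C:3 H:8 N:1
  CH2 → C:1 H:2
  CH2 → C:1 H:2
  CH2NO2 → C:1 H:2 N:1 O:2
Element totals:
  C: 6
  H: 14
  N: 2
  O: 2
Molecular formula: C6H14N2O2.
  M = 6(12.011) + 14(1.008) + 2(14.007) + 2(15.999)
    = 72.066 + 14.112 + 28.014 + 31.998 = 146.190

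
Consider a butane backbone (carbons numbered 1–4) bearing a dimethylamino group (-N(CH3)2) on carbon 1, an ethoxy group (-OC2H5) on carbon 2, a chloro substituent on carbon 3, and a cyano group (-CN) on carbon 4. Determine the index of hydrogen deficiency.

2

Atom tally by fragment:
  (CH3)2NCH2 → C:3 H:8 N:1
  CH(OC2H5) → C:3 H:6 O:1
  CH(Cl) → C:1 H:1 Cl:1
  CH2CN → C:2 H:2 N:1
Element totals:
  C: 9
  H: 17
  Cl: 1
  N: 2
  O: 1
Molecular formula: C9H17ClN2O.
DoU = (2C + 2 + N − H − X) / 2 = (2·9 + 2 + 2 − 17 − 1) / 2 = 2.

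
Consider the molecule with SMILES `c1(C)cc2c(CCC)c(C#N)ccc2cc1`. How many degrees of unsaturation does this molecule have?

Atom tally by fragment:
  naphthalene ring system core → C:10 H:8
  (− 3 ring H displaced by substituents)
  + CH3 → C:1 H:3
  + CH2CH2CH3 → C:3 H:7
  + CN → C:1 N:1
Element totals:
  C: 15
  H: 15
  N: 1
Molecular formula: C15H15N.
DoU = (2C + 2 + N − H − X) / 2 = (2·15 + 2 + 1 − 15 − 0) / 2 = 9.

9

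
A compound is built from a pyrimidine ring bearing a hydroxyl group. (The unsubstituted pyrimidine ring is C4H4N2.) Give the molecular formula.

C4H4N2O

Atom tally by fragment:
  pyrimidine ring core → C:4 H:4 N:2
  (− 1 ring H displaced by substituents)
  + OH → O:1 H:1
Element totals:
  C: 4
  H: 4
  N: 2
  O: 1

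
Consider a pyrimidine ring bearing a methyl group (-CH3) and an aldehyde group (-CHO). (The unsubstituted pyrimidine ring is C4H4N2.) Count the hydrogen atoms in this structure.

6

Atom tally by fragment:
  pyrimidine ring core → C:4 H:4 N:2
  (− 2 ring H displaced by substituents)
  + CH3 → C:1 H:3
  + CHO → C:1 H:1 O:1
Element totals:
  C: 6
  H: 6
  N: 2
  O: 1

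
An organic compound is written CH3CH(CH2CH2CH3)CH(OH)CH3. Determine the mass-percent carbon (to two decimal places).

72.35%

Element totals:
  C: 7
  H: 16
  O: 1
Molecular formula: C7H16O.
Molar mass = 116.204 g/mol.
Mass from C: 7 × 12.011 = 84.077 g/mol.
%C = 84.077 / 116.204 × 100 = 72.35%.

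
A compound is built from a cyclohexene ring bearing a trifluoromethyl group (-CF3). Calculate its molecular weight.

150.14 g/mol

Atom tally by fragment:
  cyclohexene ring core → C:6 H:10
  (− 1 ring H displaced by substituents)
  + CF3 → C:1 F:3
Element totals:
  C: 7
  H: 9
  F: 3
Molecular formula: C7H9F3.
  M = 7(12.011) + 9(1.008) + 3(18.998)
    = 84.077 + 9.072 + 56.994 = 150.143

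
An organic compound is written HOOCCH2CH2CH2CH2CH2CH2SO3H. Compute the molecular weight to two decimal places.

Atom tally by fragment:
  HOOCCH2 → C:2 H:3 O:2
  CH2 → C:1 H:2
  CH2 → C:1 H:2
  CH2 → C:1 H:2
  CH2 → C:1 H:2
  CH2SO3H → C:1 H:3 S:1 O:3
Element totals:
  C: 7
  H: 14
  O: 5
  S: 1
Molecular formula: C7H14O5S.
  M = 7(12.011) + 14(1.008) + 5(15.999) + 32.06
    = 84.077 + 14.112 + 79.995 + 32.060 = 210.244

210.24 g/mol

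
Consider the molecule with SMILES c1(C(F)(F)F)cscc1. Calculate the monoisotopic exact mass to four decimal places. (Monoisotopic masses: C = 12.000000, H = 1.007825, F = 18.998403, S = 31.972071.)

Atom tally by fragment:
  thiophene ring core → C:4 H:4 S:1
  (− 1 ring H displaced by substituents)
  + CF3 → C:1 F:3
Element totals:
  C: 5
  H: 3
  F: 3
  S: 1
Molecular formula: C5H3F3S.
  M = 5(12.0) + 3(1.007825) + 3(18.998403) + 31.972071
    = 60.000000 + 3.023475 + 56.995209 + 31.972071 = 151.990755

151.9908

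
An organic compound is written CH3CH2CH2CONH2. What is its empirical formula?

Atom tally by fragment:
  CH3 → C:1 H:3
  CH2 → C:1 H:2
  CH2CONH2 → C:2 H:4 O:1 N:1
Element totals:
  C: 4
  H: 9
  N: 1
  O: 1
Molecular formula: C4H9NO.
gcd of subscripts (4, 9, 1, 1) = 1, so the empirical formula equals the molecular formula.

C4H9NO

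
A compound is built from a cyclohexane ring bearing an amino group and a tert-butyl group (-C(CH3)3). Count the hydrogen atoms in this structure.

Atom tally by fragment:
  cyclohexane ring core → C:6 H:12
  (− 2 ring H displaced by substituents)
  + NH2 → N:1 H:2
  + C(CH3)3 → C:4 H:9
Element totals:
  C: 10
  H: 21
  N: 1

21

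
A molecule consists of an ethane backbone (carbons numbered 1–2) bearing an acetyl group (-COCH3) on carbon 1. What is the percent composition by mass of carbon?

66.63%

Atom tally by fragment:
  CH3COCH2 → C:3 H:5 O:1
  CH3 → C:1 H:3
Element totals:
  C: 4
  H: 8
  O: 1
Molecular formula: C4H8O.
Molar mass = 72.107 g/mol.
Mass from C: 4 × 12.011 = 48.044 g/mol.
%C = 48.044 / 72.107 × 100 = 66.63%.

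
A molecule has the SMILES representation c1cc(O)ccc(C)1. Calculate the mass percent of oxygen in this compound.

Atom tally by fragment:
  benzene ring core → C:6 H:6
  (− 2 ring H displaced by substituents)
  + OH → O:1 H:1
  + CH3 → C:1 H:3
Element totals:
  C: 7
  H: 8
  O: 1
Molecular formula: C7H8O.
Molar mass = 108.140 g/mol.
Mass from O: 1 × 15.999 = 15.999 g/mol.
%O = 15.999 / 108.140 × 100 = 14.79%.

14.79%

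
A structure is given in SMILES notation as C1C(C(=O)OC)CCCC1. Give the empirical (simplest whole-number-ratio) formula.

Atom tally by fragment:
  cyclohexane ring core → C:6 H:12
  (− 1 ring H displaced by substituents)
  + COOCH3 → C:2 H:3 O:2
Element totals:
  C: 8
  H: 14
  O: 2
Molecular formula: C8H14O2.
gcd of subscripts = 2; dividing each by 2:
  C: 8/2 = 4
  H: 14/2 = 7
  O: 2/2 = 1

C4H7O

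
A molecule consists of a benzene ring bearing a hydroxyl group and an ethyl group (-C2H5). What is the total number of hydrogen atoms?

10

Atom tally by fragment:
  benzene ring core → C:6 H:6
  (− 2 ring H displaced by substituents)
  + OH → O:1 H:1
  + C2H5 → C:2 H:5
Element totals:
  C: 8
  H: 10
  O: 1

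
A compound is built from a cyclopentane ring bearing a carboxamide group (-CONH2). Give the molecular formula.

C6H11NO

Atom tally by fragment:
  cyclopentane ring core → C:5 H:10
  (− 1 ring H displaced by substituents)
  + CONH2 → C:1 H:2 O:1 N:1
Element totals:
  C: 6
  H: 11
  N: 1
  O: 1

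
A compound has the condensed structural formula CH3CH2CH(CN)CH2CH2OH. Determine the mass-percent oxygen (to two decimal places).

14.14%

Element totals:
  C: 6
  H: 11
  N: 1
  O: 1
Molecular formula: C6H11NO.
Molar mass = 113.160 g/mol.
Mass from O: 1 × 15.999 = 15.999 g/mol.
%O = 15.999 / 113.160 × 100 = 14.14%.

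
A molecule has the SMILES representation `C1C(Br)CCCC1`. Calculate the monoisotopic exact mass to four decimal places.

162.0044

Atom tally by fragment:
  cyclohexane ring core → C:6 H:12
  (− 1 ring H displaced by substituents)
  + Br → Br:1
Element totals:
  C: 6
  H: 11
  Br: 1
Molecular formula: C6H11Br.
  M = 6(12.0) + 11(1.007825) + 78.918338
    = 72.000000 + 11.086075 + 78.918338 = 162.004413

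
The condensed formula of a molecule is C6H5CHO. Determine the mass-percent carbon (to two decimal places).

79.23%

Atom tally by fragment:
  benzene ring core → C:6 H:6
  (− 1 ring H displaced by substituents)
  + CHO → C:1 H:1 O:1
Element totals:
  C: 7
  H: 6
  O: 1
Molecular formula: C7H6O.
Molar mass = 106.124 g/mol.
Mass from C: 7 × 12.011 = 84.077 g/mol.
%C = 84.077 / 106.124 × 100 = 79.23%.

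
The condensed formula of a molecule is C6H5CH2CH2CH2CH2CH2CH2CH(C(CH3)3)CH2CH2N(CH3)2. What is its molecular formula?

C21H37N

Element totals:
  C: 21
  H: 37
  N: 1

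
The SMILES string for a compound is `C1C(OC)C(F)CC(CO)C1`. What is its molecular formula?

Atom tally by fragment:
  cyclohexane ring core → C:6 H:12
  (− 3 ring H displaced by substituents)
  + OCH3 → C:1 H:3 O:1
  + F → F:1
  + CH2OH → C:1 H:3 O:1
Element totals:
  C: 8
  H: 15
  F: 1
  O: 2

C8H15FO2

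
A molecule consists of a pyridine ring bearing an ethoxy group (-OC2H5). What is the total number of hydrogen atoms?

Atom tally by fragment:
  pyridine ring core → C:5 H:5 N:1
  (− 1 ring H displaced by substituents)
  + OC2H5 → C:2 H:5 O:1
Element totals:
  C: 7
  H: 9
  N: 1
  O: 1

9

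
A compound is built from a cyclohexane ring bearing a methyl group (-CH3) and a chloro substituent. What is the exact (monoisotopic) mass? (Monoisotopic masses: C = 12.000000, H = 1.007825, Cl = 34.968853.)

Atom tally by fragment:
  cyclohexane ring core → C:6 H:12
  (− 2 ring H displaced by substituents)
  + CH3 → C:1 H:3
  + Cl → Cl:1
Element totals:
  C: 7
  H: 13
  Cl: 1
Molecular formula: C7H13Cl.
  M = 7(12.0) + 13(1.007825) + 34.968853
    = 84.000000 + 13.101725 + 34.968853 = 132.070578

132.0706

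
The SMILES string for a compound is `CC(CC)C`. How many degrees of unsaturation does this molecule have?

0

Atom tally by fragment:
  CH3 → C:1 H:3
  CH(C2H5) → C:3 H:6
  CH3 → C:1 H:3
Element totals:
  C: 5
  H: 12
Molecular formula: C5H12.
DoU = (2C + 2 + N − H − X) / 2 = (2·5 + 2 + 0 − 12 − 0) / 2 = 0.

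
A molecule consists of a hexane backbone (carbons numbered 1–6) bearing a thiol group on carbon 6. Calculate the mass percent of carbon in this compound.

60.95%

Atom tally by fragment:
  CH3 → C:1 H:3
  CH2 → C:1 H:2
  CH2 → C:1 H:2
  CH2 → C:1 H:2
  CH2 → C:1 H:2
  CH2SH → C:1 H:3 S:1
Element totals:
  C: 6
  H: 14
  S: 1
Molecular formula: C6H14S.
Molar mass = 118.238 g/mol.
Mass from C: 6 × 12.011 = 72.066 g/mol.
%C = 72.066 / 118.238 × 100 = 60.95%.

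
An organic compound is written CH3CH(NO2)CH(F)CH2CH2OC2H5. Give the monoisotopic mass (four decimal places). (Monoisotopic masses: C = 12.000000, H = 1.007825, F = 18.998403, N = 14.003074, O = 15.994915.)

179.0958

Atom tally by fragment:
  CH3 → C:1 H:3
  CH(NO2) → C:1 H:1 N:1 O:2
  CH(F) → C:1 H:1 F:1
  CH2 → C:1 H:2
  CH2OC2H5 → C:3 H:7 O:1
Element totals:
  C: 7
  H: 14
  F: 1
  N: 1
  O: 3
Molecular formula: C7H14FNO3.
  M = 7(12.0) + 14(1.007825) + 18.998403 + 14.003074 + 3(15.994915)
    = 84.000000 + 14.109550 + 18.998403 + 14.003074 + 47.984745 = 179.095772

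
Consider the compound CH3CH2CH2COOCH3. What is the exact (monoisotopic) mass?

Atom tally by fragment:
  CH3 → C:1 H:3
  CH2 → C:1 H:2
  CH2COOCH3 → C:3 H:5 O:2
Element totals:
  C: 5
  H: 10
  O: 2
Molecular formula: C5H10O2.
  M = 5(12.0) + 10(1.007825) + 2(15.994915)
    = 60.000000 + 10.078250 + 31.989830 = 102.068080

102.0681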